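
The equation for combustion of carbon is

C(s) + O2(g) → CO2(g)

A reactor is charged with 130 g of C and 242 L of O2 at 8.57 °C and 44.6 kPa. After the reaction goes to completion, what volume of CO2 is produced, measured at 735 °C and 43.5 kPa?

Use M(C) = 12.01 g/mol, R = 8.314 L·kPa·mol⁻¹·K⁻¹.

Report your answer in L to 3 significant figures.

n(C) = 130 / 12.01 = 10.82 mol
n(O2) = PV/RT = (44.6 × 242) / (8.314 × 281.72) = 4.608 mol
For 10.82 mol C, stoichiometry requires (1/1) × 10.82 = 10.82 mol O2; 4.608 mol is available, so O2 is limiting.
n(CO2) = (1/1) × 4.608 = 4.608 mol
V(CO2) = nRT/P = 4.608 × 8.314 × 1008.15 / 43.5 = 887.9 L

888 L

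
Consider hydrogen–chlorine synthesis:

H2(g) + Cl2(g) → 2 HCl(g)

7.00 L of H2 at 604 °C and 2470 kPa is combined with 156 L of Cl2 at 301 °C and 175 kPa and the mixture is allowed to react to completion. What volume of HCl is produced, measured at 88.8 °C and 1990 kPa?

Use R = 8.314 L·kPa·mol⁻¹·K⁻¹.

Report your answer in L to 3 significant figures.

n(H2) = PV/RT = (2470 × 7.00) / (8.314 × 877.15) = 2.371 mol
n(Cl2) = PV/RT = (175 × 156) / (8.314 × 574.15) = 5.719 mol
For 2.371 mol H2, stoichiometry requires (1/1) × 2.371 = 2.371 mol Cl2; 5.719 mol is available, so H2 is limiting.
n(HCl) = (2/1) × 2.371 = 4.742 mol
V(HCl) = nRT/P = 4.742 × 8.314 × 361.95 / 1990 = 7.171 L

7.17 L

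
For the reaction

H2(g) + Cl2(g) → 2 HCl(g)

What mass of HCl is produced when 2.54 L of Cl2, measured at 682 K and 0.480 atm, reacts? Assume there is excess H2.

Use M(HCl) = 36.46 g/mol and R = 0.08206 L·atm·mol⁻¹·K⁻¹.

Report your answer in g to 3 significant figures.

1.59 g

n(Cl2) = PV/RT = (0.480 × 2.54) / (0.08206 × 682) = 0.02179 mol
n(HCl) = (2/1) × 0.02179 = 0.04358 mol
m(HCl) = 0.04358 × 36.46 = 1.589 g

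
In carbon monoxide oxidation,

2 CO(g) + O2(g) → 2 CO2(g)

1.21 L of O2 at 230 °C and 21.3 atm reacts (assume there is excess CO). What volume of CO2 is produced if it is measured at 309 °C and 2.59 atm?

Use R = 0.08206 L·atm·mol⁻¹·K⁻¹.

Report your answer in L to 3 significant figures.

n(O2) = PV/RT = (21.3 × 1.21) / (0.08206 × 503.15) = 0.6242 mol
n(CO2) = (2/1) × 0.6242 = 1.248 mol
V = nRT/P = 1.248 × 0.08206 × 582.15 / 2.59 = 23.02 L

23.0 L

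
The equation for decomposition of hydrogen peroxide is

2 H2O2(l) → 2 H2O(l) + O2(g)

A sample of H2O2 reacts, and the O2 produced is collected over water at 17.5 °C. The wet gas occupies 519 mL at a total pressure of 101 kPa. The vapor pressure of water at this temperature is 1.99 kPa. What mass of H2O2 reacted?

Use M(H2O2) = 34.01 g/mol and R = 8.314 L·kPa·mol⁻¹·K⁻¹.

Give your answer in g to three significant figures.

P(O2) = 101 − 1.99 = 99.01 kPa
n(O2) = PV/RT = (99.01 × 0.5190) / (8.314 × 290.65) = 0.02127 mol
n(H2O2) = (2/1) × 0.02127 = 0.04254 mol
m(H2O2) = 0.04254 × 34.01 = 1.447 g

1.45 g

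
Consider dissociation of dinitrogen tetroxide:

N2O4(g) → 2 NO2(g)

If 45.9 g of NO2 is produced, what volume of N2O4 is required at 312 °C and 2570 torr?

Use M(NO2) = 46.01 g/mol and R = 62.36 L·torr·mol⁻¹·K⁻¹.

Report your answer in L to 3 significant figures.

n(NO2) = 45.90 / 46.01 = 0.9976 mol
n(N2O4) = (1/2) × 0.9976 = 0.4988 mol
V = nRT/P = 0.4988 × 62.36 × 585.15 / 2570 = 7.082 L

7.08 L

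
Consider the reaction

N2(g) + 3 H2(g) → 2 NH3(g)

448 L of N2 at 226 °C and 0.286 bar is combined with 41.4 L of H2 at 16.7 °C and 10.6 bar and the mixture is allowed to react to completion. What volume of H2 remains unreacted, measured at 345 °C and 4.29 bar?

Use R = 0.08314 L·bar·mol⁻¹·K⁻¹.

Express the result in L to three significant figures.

107 L

n(N2) = PV/RT = (0.286 × 448) / (0.08314 × 499.15) = 3.087 mol
n(H2) = PV/RT = (10.6 × 41.4) / (0.08314 × 289.85) = 18.21 mol
For 3.087 mol N2, stoichiometry requires (3/1) × 3.087 = 9.261 mol H2; 18.21 mol is available, so N2 is limiting.
n(H2) consumed = (3/1) × 3.087 = 9.261 mol; remaining = 18.21 − 9.261 = 8.949 mol
V(H2) = nRT/P = 8.949 × 0.08314 × 618.15 / 4.29 = 107.2 L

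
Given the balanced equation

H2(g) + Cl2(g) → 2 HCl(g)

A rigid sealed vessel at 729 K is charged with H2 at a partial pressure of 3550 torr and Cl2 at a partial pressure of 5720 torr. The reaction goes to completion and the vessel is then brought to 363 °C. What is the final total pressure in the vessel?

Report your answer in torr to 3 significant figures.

8090 torr

At constant V, partial pressures at 729 K are proportional to moles, so apply stoichiometry directly to pressures.
P(Cl2) required for 3550 torr of H2 = (1/1) × 3550 = 3550 torr; available 5720 torr, so H2 is limiting.
P(Cl2) remaining = 5720 − (1/1) × 3550 = 2170 torr
P(gaseous products) = (2)/1 × 3550 = 7100 torr
P_total at 729 K = 2170 + 7100 = 9270 torr
Scaling to 363 °C: P = 9270 × 636.15/729 = 8089 torr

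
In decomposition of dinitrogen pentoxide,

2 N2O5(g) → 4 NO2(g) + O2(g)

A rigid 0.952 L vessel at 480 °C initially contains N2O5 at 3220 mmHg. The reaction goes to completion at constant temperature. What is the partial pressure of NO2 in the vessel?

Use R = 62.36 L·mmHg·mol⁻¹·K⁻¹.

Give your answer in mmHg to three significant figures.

n(N2O5)₀ = PV/RT = (3220 × 0.952) / (62.36 × 753.15) = 0.06527 mol
n(NO2) = (4/2) × 0.06527 = 0.1305 mol
P(NO2) = nRT/V = 0.1305 × 62.36 × 753.15 / 0.952 = 6438 mmHg

6440 mmHg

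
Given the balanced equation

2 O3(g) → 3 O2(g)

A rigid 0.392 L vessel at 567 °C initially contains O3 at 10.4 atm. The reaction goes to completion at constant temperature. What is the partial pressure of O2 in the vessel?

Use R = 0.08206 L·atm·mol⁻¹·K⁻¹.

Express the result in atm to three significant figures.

15.6 atm

n(O3)₀ = PV/RT = (10.4 × 0.392) / (0.08206 × 840.15) = 0.05913 mol
n(O2) = (3/2) × 0.05913 = 0.08869 mol
P(O2) = nRT/V = 0.08869 × 0.08206 × 840.15 / 0.392 = 15.60 atm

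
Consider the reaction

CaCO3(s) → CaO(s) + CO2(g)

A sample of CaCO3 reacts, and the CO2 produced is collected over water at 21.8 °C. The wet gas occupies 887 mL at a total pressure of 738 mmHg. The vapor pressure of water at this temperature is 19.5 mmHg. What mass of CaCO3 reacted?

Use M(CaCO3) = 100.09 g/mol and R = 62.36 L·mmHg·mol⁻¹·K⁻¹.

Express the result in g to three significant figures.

3.47 g

P(CO2) = 738 − 19.5 = 718.5 mmHg
n(CO2) = PV/RT = (718.5 × 0.8870) / (62.36 × 294.95) = 0.03465 mol
n(CaCO3) = (1/1) × 0.03465 = 0.03465 mol
m(CaCO3) = 0.03465 × 100.09 = 3.468 g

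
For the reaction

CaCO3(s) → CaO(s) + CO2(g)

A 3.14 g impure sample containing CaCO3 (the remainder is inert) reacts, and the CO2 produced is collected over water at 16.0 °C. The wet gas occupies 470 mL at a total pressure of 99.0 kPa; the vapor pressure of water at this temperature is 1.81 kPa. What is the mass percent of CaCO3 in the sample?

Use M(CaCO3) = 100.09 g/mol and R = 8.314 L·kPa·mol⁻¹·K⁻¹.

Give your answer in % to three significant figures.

P(CO2) = 99.0 − 1.81 = 97.19 kPa
n(CO2) = PV/RT = (97.19 × 0.4700) / (8.314 × 289.15) = 0.01900 mol
n(CaCO3) = (1/1) × 0.01900 = 0.01900 mol
m(CaCO3) = 0.01900 × 100.09 = 1.902 g
%CaCO3 = 1.902 / 3.14 × 100 = 60.57%

60.6 %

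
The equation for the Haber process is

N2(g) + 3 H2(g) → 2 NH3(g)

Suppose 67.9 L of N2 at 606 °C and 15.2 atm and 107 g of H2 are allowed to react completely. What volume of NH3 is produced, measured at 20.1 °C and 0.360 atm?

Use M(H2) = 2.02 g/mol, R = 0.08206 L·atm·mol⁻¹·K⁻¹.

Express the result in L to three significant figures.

1910 L

n(N2) = PV/RT = (15.2 × 67.9) / (0.08206 × 879.15) = 14.31 mol
n(H2) = 107 / 2.02 = 52.97 mol
For 14.31 mol N2, stoichiometry requires (3/1) × 14.31 = 42.93 mol H2; 52.97 mol is available, so N2 is limiting.
n(NH3) = (2/1) × 14.31 = 28.62 mol
V(NH3) = nRT/P = 28.62 × 0.08206 × 293.25 / 0.360 = 1913 L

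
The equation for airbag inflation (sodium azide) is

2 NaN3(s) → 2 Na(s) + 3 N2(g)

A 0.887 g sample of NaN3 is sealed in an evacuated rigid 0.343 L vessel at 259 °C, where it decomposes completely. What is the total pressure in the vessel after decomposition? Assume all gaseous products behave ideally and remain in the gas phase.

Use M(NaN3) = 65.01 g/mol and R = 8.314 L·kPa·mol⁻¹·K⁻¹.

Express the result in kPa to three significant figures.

264 kPa

n(NaN3) = 0.887 / 65.01 = 0.01364 mol
n(gas produced) = (3/2) × 0.01364 = 0.02046 mol
P = nRT/V = 0.02046 × 8.314 × 532.15 / 0.343 = 263.9 kPa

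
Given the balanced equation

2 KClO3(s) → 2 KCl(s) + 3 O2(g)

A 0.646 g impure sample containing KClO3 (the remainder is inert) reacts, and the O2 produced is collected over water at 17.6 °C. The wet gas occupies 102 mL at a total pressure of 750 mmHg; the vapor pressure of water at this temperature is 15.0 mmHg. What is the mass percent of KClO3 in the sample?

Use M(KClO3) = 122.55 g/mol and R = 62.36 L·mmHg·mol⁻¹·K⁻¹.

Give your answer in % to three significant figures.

52.3 %

P(O2) = 750 − 15.0 = 735.0 mmHg
n(O2) = PV/RT = (735.0 × 0.1020) / (62.36 × 290.75) = 0.004135 mol
n(KClO3) = (2/3) × 0.004135 = 0.002757 mol
m(KClO3) = 0.002757 × 122.55 = 0.3379 g
%KClO3 = 0.3379 / 0.646 × 100 = 52.31%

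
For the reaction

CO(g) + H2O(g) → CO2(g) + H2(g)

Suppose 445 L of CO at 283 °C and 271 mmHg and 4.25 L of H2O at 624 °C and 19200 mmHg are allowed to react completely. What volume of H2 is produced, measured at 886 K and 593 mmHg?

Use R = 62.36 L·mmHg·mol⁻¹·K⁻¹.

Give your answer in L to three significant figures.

n(CO) = PV/RT = (271 × 445) / (62.36 × 556.15) = 3.477 mol
n(H2O) = PV/RT = (19200 × 4.25) / (62.36 × 897.15) = 1.459 mol
For 3.477 mol CO, stoichiometry requires (1/1) × 3.477 = 3.477 mol H2O; 1.459 mol is available, so H2O is limiting.
n(H2) = (1/1) × 1.459 = 1.459 mol
V(H2) = nRT/P = 1.459 × 62.36 × 886 / 593 = 135.9 L

136 L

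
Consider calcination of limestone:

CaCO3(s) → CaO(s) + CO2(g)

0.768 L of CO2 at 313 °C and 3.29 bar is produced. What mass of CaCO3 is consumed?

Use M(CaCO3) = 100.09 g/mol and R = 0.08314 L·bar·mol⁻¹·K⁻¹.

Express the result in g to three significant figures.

n(CO2) = PV/RT = (3.29 × 0.768) / (0.08314 × 586.15) = 0.05185 mol
n(CaCO3) = (1/1) × 0.05185 = 0.05185 mol
m(CaCO3) = 0.05185 × 100.09 = 5.190 g

5.19 g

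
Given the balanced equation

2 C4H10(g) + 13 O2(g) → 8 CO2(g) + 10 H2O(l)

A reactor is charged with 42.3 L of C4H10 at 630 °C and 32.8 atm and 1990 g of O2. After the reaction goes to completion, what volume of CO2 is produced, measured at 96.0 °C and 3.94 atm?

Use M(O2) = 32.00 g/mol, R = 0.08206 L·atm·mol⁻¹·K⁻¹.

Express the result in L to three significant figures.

294 L

n(C4H10) = PV/RT = (32.8 × 42.3) / (0.08206 × 903.15) = 18.72 mol
n(O2) = 1990 / 32.00 = 62.19 mol
For 18.72 mol C4H10, stoichiometry requires (13/2) × 18.72 = 121.7 mol O2; 62.19 mol is available, so O2 is limiting.
n(CO2) = (8/13) × 62.19 = 38.27 mol
V(CO2) = nRT/P = 38.27 × 0.08206 × 369.15 / 3.94 = 294.2 L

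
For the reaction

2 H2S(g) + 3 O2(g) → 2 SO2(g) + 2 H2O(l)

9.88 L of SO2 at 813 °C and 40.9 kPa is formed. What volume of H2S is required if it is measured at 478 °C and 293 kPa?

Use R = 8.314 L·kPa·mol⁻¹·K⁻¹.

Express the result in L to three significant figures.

n(SO2) = PV/RT = (40.9 × 9.88) / (8.314 × 1086.15) = 0.04475 mol
n(H2S) = (2/2) × 0.04475 = 0.04475 mol
V = nRT/P = 0.04475 × 8.314 × 751.15 / 293 = 0.9538 L

0.954 L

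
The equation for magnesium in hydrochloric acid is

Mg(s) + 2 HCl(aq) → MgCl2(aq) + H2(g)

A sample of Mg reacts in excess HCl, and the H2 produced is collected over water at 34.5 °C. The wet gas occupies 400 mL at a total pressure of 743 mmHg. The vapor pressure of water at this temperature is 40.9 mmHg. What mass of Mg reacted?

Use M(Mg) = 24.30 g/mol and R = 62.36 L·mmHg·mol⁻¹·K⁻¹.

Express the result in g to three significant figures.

P(H2) = 743 − 40.9 = 702.1 mmHg
n(H2) = PV/RT = (702.1 × 0.4000) / (62.36 × 307.65) = 0.01464 mol
n(Mg) = (1/1) × 0.01464 = 0.01464 mol
m(Mg) = 0.01464 × 24.30 = 0.3558 g

0.356 g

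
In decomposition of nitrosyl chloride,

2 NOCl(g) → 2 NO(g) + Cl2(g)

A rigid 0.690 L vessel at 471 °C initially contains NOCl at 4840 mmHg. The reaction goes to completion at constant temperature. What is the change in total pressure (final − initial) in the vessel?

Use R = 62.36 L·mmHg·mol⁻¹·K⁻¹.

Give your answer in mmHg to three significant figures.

Since T and V are fixed, P_final/P_initial = n_final/n_initial = 3/2.
P_final = (3/2) × 4840 = 7260 mmHg; ΔP = 7260 − 4840 = 2420 mmHg

2420 mmHg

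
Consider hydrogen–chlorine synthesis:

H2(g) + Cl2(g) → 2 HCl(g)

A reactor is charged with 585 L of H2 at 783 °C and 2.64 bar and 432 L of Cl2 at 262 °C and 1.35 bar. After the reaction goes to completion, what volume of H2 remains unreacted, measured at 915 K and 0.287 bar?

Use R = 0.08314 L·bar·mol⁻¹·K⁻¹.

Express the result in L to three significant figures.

1190 L

n(H2) = PV/RT = (2.64 × 585) / (0.08314 × 1056.15) = 17.59 mol
n(Cl2) = PV/RT = (1.35 × 432) / (0.08314 × 535.15) = 13.11 mol
For 17.59 mol H2, stoichiometry requires (1/1) × 17.59 = 17.59 mol Cl2; 13.11 mol is available, so Cl2 is limiting.
n(H2) consumed = (1/1) × 13.11 = 13.11 mol; remaining = 17.59 − 13.11 = 4.480 mol
V(H2) = nRT/P = 4.480 × 0.08314 × 915 / 0.287 = 1187 L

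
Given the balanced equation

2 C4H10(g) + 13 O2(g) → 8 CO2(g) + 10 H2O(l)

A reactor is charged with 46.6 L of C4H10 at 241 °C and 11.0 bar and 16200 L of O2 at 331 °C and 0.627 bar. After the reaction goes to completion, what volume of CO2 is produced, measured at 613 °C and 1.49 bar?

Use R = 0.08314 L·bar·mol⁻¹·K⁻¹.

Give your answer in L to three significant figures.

n(C4H10) = PV/RT = (11.0 × 46.6) / (0.08314 × 514.15) = 11.99 mol
n(O2) = PV/RT = (0.627 × 16200) / (0.08314 × 604.15) = 202.2 mol
For 11.99 mol C4H10, stoichiometry requires (13/2) × 11.99 = 77.94 mol O2; 202.2 mol is available, so C4H10 is limiting.
n(CO2) = (8/2) × 11.99 = 47.96 mol
V(CO2) = nRT/P = 47.96 × 0.08314 × 886.15 / 1.49 = 2371 L

2370 L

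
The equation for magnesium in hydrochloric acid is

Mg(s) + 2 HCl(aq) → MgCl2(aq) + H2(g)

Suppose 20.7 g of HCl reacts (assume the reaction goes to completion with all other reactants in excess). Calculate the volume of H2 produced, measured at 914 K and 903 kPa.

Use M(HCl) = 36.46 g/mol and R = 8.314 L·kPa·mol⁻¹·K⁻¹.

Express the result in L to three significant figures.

n(HCl) = 20.70 / 36.46 = 0.5677 mol
n(H2) = (1/2) × 0.5677 = 0.2838 mol
V = nRT/P = 0.2838 × 8.314 × 914 / 903 = 2.388 L

2.39 L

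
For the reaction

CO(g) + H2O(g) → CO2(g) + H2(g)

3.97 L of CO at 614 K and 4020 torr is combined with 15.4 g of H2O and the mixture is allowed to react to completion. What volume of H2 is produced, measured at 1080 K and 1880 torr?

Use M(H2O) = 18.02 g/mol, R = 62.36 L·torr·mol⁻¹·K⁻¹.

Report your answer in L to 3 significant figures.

14.9 L

n(CO) = PV/RT = (4020 × 3.97) / (62.36 × 614) = 0.4168 mol
n(H2O) = 15.4 / 18.02 = 0.8546 mol
For 0.4168 mol CO, stoichiometry requires (1/1) × 0.4168 = 0.4168 mol H2O; 0.8546 mol is available, so CO is limiting.
n(H2) = (1/1) × 0.4168 = 0.4168 mol
V(H2) = nRT/P = 0.4168 × 62.36 × 1080 / 1880 = 14.93 L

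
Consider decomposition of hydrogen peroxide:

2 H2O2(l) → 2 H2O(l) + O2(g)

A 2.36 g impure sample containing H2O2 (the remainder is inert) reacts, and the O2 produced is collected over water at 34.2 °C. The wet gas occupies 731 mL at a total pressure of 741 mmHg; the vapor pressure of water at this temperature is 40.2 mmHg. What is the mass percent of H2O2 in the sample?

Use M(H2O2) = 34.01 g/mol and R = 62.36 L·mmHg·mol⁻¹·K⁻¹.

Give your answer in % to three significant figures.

77.0 %

P(O2) = 741 − 40.2 = 700.8 mmHg
n(O2) = PV/RT = (700.8 × 0.7310) / (62.36 × 307.35) = 0.02673 mol
n(H2O2) = (2/1) × 0.02673 = 0.05346 mol
m(H2O2) = 0.05346 × 34.01 = 1.818 g
%H2O2 = 1.818 / 2.36 × 100 = 77.03%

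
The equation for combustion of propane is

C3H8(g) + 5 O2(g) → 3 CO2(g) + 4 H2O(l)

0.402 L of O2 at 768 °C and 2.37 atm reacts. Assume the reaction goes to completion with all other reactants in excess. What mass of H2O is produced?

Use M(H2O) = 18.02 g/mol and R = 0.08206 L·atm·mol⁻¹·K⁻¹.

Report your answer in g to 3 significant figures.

0.161 g

n(O2) = PV/RT = (2.37 × 0.402) / (0.08206 × 1041.15) = 0.01115 mol
n(H2O) = (4/5) × 0.01115 = 0.008920 mol
m(H2O) = 0.008920 × 18.02 = 0.1607 g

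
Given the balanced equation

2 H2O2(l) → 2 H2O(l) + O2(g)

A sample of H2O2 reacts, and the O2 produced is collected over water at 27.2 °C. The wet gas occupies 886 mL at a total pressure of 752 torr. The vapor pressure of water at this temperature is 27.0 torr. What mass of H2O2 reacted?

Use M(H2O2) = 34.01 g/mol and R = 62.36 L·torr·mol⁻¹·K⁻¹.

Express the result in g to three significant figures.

P(O2) = 752 − 27.0 = 725.0 torr
n(O2) = PV/RT = (725.0 × 0.8860) / (62.36 × 300.35) = 0.03430 mol
n(H2O2) = (2/1) × 0.03430 = 0.06860 mol
m(H2O2) = 0.06860 × 34.01 = 2.333 g

2.33 g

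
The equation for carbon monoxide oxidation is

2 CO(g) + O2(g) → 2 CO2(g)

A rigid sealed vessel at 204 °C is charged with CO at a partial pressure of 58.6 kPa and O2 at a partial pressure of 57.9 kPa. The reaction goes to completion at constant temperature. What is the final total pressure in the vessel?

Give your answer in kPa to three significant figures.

87.2 kPa

Because the vessel is rigid and T is held at 204 °C, work the stoichiometry in partial pressures (P_i = n_iRT/V).
P(O2) required for 58.6 kPa of CO = (1/2) × 58.6 = 29.30 kPa; available 57.9 kPa, so CO is limiting.
P(O2) remaining = 57.9 − (1/2) × 58.6 = 28.60 kPa
P(gaseous products) = (2)/2 × 58.6 = 58.60 kPa
P_total at 204 °C = 28.60 + 58.60 = 87.20 kPa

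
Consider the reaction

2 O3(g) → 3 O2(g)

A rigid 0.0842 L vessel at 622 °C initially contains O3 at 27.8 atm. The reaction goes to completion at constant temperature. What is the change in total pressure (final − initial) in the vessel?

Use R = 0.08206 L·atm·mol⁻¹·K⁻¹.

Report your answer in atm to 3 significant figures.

At constant T and V, P ∝ n(gas): 2 mol gas → 3 mol gas.
P_final = (3/2) × 27.8 = 41.70 atm; ΔP = 41.70 − 27.8 = 13.90 atm

13.9 atm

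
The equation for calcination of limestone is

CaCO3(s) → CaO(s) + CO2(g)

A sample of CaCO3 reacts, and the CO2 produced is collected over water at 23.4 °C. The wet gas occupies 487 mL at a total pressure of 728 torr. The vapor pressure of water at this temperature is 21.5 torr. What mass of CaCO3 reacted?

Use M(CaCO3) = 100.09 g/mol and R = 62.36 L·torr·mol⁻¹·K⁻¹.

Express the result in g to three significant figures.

P(CO2) = 728 − 21.5 = 706.5 torr
n(CO2) = PV/RT = (706.5 × 0.4870) / (62.36 × 296.55) = 0.01861 mol
n(CaCO3) = (1/1) × 0.01861 = 0.01861 mol
m(CaCO3) = 0.01861 × 100.09 = 1.863 g

1.86 g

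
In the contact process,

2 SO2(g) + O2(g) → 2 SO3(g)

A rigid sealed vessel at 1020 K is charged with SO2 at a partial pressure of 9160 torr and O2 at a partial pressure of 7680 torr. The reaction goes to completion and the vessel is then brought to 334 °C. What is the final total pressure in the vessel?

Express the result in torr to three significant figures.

7300 torr

Because the vessel is rigid and T is held at 1020 K, work the stoichiometry in partial pressures (P_i = n_iRT/V).
P(O2) required for 9160 torr of SO2 = (1/2) × 9160 = 4580 torr; available 7680 torr, so SO2 is limiting.
P(O2) remaining = 7680 − (1/2) × 9160 = 3100 torr
P(gaseous products) = (2)/2 × 9160 = 9160 torr
P_total at 1020 K = 3100 + 9160 = 12260 torr
Scaling to 334 °C: P = 12260 × 607.15/1020 = 7298 torr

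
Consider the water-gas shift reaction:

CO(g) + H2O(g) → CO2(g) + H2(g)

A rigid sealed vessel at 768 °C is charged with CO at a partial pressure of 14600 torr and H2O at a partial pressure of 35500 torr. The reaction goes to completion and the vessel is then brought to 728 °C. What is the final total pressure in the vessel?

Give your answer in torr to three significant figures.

With V and T fixed, P_i ∝ n_i, so the mole ratios apply directly to partial pressures at 768 °C.
P(H2O) required for 14600 torr of CO = (1/1) × 14600 = 14600 torr; available 35500 torr, so CO is limiting.
P(H2O) remaining = 35500 − (1/1) × 14600 = 20900 torr
P(gaseous products) = (1+1)/1 × 14600 = 29200 torr
P_total at 768 °C = 20900 + 29200 = 50100 torr
Scaling to 728 °C: P = 50100 × 1001.15/1041.15 = 48180 torr

48200 torr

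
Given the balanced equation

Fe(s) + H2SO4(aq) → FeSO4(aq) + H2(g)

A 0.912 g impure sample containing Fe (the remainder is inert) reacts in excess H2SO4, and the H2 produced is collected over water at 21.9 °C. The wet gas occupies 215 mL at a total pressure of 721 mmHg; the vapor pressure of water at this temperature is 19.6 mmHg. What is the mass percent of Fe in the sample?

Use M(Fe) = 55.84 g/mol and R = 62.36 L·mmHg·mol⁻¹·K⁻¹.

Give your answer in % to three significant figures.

P(H2) = 721 − 19.6 = 701.4 mmHg
n(H2) = PV/RT = (701.4 × 0.2150) / (62.36 × 295.05) = 0.008196 mol
n(Fe) = (1/1) × 0.008196 = 0.008196 mol
m(Fe) = 0.008196 × 55.84 = 0.4577 g
%Fe = 0.4577 / 0.912 × 100 = 50.19%

50.2 %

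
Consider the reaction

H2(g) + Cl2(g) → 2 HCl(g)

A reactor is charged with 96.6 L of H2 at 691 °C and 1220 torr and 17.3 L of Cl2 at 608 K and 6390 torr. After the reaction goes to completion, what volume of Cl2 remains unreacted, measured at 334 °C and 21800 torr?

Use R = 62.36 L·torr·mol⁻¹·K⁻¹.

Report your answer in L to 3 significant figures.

n(H2) = PV/RT = (1220 × 96.6) / (62.36 × 964.15) = 1.960 mol
n(Cl2) = PV/RT = (6390 × 17.3) / (62.36 × 608) = 2.916 mol
For 1.960 mol H2, stoichiometry requires (1/1) × 1.960 = 1.960 mol Cl2; 2.916 mol is available, so H2 is limiting.
n(Cl2) consumed = (1/1) × 1.960 = 1.960 mol; remaining = 2.916 − 1.960 = 0.9560 mol
V(Cl2) = nRT/P = 0.9560 × 62.36 × 607.15 / 21800 = 1.660 L

1.66 L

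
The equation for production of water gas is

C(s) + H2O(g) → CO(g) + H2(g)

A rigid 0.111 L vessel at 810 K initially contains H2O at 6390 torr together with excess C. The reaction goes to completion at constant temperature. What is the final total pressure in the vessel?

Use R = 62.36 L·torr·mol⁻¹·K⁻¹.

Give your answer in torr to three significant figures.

12800 torr

At constant T and V, P ∝ n(gas): 1 mol gas → 2 mol gas.
P_final = (2/1) × 6390 = 12780 torr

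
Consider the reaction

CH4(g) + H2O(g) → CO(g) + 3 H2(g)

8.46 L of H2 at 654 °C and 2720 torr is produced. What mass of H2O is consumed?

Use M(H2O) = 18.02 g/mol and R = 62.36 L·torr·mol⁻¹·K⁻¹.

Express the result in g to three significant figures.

2.39 g

n(H2) = PV/RT = (2720 × 8.46) / (62.36 × 927.15) = 0.3980 mol
n(H2O) = (1/3) × 0.3980 = 0.1327 mol
m(H2O) = 0.1327 × 18.02 = 2.391 g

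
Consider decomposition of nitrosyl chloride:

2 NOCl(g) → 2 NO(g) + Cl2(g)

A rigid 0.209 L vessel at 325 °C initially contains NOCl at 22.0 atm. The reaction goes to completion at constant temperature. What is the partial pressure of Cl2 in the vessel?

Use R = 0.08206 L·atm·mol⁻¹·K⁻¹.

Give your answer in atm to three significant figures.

n(NOCl)₀ = PV/RT = (22.0 × 0.209) / (0.08206 × 598.15) = 0.09368 mol
n(Cl2) = (1/2) × 0.09368 = 0.04684 mol
P(Cl2) = nRT/V = 0.04684 × 0.08206 × 598.15 / 0.209 = 11.00 atm

11.0 atm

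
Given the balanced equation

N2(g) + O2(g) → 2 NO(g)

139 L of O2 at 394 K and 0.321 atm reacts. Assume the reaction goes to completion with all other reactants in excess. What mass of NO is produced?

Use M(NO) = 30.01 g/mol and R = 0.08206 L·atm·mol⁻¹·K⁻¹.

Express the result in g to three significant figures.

82.8 g

n(O2) = PV/RT = (0.321 × 139) / (0.08206 × 394) = 1.380 mol
n(NO) = (2/1) × 1.380 = 2.760 mol
m(NO) = 2.760 × 30.01 = 82.83 g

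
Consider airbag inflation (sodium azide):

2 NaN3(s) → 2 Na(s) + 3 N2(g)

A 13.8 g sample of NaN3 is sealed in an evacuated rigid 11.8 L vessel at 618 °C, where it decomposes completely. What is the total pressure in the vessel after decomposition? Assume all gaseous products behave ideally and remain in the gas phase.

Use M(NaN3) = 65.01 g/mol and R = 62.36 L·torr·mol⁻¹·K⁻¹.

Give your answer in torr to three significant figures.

n(NaN3) = 13.8 / 65.01 = 0.2123 mol
n(gas produced) = (3/2) × 0.2123 = 0.3185 mol
P = nRT/V = 0.3185 × 62.36 × 891.15 / 11.8 = 1500 torr

1500 torr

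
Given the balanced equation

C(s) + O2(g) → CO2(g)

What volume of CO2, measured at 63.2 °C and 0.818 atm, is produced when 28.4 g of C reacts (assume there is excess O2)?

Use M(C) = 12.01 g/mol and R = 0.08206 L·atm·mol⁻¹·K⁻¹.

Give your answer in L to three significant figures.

79.8 L

n(C) = 28.40 / 12.01 = 2.365 mol
n(CO2) = (1/1) × 2.365 = 2.365 mol
V = nRT/P = 2.365 × 0.08206 × 336.35 / 0.818 = 79.80 L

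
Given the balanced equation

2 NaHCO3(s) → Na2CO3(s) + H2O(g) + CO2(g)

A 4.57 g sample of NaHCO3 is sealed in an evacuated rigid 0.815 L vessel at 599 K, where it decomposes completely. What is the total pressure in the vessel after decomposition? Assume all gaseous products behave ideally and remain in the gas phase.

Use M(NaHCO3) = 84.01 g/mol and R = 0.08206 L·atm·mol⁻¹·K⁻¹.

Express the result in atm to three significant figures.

3.28 atm

n(NaHCO3) = 4.57 / 84.01 = 0.05440 mol
n(gas produced) = (2/2) × 0.05440 = 0.05440 mol
P = nRT/V = 0.05440 × 0.08206 × 599 / 0.815 = 3.281 atm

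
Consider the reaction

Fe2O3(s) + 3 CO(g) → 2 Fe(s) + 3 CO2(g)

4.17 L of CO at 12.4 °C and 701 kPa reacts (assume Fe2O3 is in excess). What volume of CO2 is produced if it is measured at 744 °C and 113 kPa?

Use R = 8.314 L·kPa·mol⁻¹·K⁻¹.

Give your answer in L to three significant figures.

92.1 L

n(CO) = PV/RT = (701 × 4.17) / (8.314 × 285.55) = 1.231 mol
n(CO2) = (3/3) × 1.231 = 1.231 mol
V = nRT/P = 1.231 × 8.314 × 1017.15 / 113 = 92.12 L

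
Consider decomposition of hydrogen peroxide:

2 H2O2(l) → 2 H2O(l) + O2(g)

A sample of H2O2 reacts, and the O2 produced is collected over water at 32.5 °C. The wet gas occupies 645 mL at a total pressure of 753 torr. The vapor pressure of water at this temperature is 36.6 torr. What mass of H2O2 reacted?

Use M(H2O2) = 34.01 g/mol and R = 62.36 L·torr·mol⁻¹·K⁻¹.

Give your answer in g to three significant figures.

1.65 g

P(O2) = 753 − 36.6 = 716.4 torr
n(O2) = PV/RT = (716.4 × 0.6450) / (62.36 × 305.65) = 0.02424 mol
n(H2O2) = (2/1) × 0.02424 = 0.04848 mol
m(H2O2) = 0.04848 × 34.01 = 1.649 g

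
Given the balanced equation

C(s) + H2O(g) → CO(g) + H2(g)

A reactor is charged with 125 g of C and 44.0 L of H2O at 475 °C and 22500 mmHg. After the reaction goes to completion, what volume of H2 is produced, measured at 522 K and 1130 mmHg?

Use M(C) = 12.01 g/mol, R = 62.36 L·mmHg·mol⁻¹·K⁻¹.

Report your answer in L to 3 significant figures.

300 L

n(C) = 125 / 12.01 = 10.41 mol
n(H2O) = PV/RT = (22500 × 44.0) / (62.36 × 748.15) = 21.22 mol
For 10.41 mol C, stoichiometry requires (1/1) × 10.41 = 10.41 mol H2O; 21.22 mol is available, so C is limiting.
n(H2) = (1/1) × 10.41 = 10.41 mol
V(H2) = nRT/P = 10.41 × 62.36 × 522 / 1130 = 299.9 L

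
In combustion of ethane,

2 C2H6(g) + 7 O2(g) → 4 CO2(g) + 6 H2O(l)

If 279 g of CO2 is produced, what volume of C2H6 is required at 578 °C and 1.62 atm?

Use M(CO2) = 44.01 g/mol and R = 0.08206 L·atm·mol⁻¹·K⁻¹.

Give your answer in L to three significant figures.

137 L

n(CO2) = 279.0 / 44.01 = 6.339 mol
n(C2H6) = (2/4) × 6.339 = 3.170 mol
V = nRT/P = 3.170 × 0.08206 × 851.15 / 1.62 = 136.7 L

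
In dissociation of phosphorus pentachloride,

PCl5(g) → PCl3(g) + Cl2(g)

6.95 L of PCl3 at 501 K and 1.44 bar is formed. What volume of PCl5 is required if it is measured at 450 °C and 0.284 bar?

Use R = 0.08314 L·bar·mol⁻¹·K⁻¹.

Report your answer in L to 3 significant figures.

n(PCl3) = PV/RT = (1.44 × 6.95) / (0.08314 × 501) = 0.2403 mol
n(PCl5) = (1/1) × 0.2403 = 0.2403 mol
V = nRT/P = 0.2403 × 0.08314 × 723.15 / 0.284 = 50.87 L

50.9 L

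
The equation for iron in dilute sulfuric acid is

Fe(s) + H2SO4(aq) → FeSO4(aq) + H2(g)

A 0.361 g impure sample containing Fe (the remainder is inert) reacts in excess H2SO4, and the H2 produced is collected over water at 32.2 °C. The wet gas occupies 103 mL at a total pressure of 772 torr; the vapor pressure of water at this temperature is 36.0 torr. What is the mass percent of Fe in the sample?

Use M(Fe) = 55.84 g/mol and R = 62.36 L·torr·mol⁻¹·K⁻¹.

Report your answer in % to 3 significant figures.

61.6 %

P(H2) = 772 − 36.0 = 736.0 torr
n(H2) = PV/RT = (736.0 × 0.1030) / (62.36 × 305.35) = 0.003981 mol
n(Fe) = (1/1) × 0.003981 = 0.003981 mol
m(Fe) = 0.003981 × 55.84 = 0.2223 g
%Fe = 0.2223 / 0.361 × 100 = 61.58%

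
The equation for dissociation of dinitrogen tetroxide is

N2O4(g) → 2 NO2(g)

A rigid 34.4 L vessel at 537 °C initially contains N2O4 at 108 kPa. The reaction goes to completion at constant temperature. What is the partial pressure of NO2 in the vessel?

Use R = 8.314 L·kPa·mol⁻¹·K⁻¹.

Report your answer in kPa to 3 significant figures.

216 kPa

n(N2O4)₀ = PV/RT = (108 × 34.4) / (8.314 × 810.15) = 0.5516 mol
n(NO2) = (2/1) × 0.5516 = 1.103 mol
P(NO2) = nRT/V = 1.103 × 8.314 × 810.15 / 34.4 = 216.0 kPa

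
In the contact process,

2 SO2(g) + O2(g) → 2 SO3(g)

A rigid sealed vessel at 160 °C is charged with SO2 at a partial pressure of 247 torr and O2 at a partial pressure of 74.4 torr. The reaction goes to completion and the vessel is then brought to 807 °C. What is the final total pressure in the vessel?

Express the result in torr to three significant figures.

616 torr

Because the vessel is rigid and T is held at 160 °C, work the stoichiometry in partial pressures (P_i = n_iRT/V).
P(O2) required for 247 torr of SO2 = (1/2) × 247 = 123.5 torr; available 74.4 torr, so O2 is limiting.
P(SO2) remaining = 247 − (2/1) × 74.4 = 98.20 torr
P(gaseous products) = (2)/1 × 74.4 = 148.8 torr
P_total at 160 °C = 98.20 + 148.8 = 247.0 torr
Scaling to 807 °C: P = 247.0 × 1080.15/433.15 = 615.9 torr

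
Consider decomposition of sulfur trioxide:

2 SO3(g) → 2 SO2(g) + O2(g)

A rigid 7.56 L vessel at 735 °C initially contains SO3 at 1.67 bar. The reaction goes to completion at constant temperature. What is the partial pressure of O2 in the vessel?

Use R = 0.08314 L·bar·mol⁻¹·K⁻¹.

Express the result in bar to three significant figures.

0.835 bar

n(SO3)₀ = PV/RT = (1.67 × 7.56) / (0.08314 × 1008.15) = 0.1506 mol
n(O2) = (1/2) × 0.1506 = 0.07530 mol
P(O2) = nRT/V = 0.07530 × 0.08314 × 1008.15 / 7.56 = 0.8348 bar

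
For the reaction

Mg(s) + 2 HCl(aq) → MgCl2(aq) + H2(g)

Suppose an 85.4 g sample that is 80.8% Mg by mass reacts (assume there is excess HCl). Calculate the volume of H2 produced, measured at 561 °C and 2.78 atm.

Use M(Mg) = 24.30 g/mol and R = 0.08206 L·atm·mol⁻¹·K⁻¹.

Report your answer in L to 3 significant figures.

mass of Mg = 85.4 × 80.8/100 = 69.00 g
n(Mg) = 69.00 / 24.30 = 2.840 mol
n(H2) = (1/1) × 2.840 = 2.840 mol
V = nRT/P = 2.840 × 0.08206 × 834.15 / 2.78 = 69.93 L

69.9 L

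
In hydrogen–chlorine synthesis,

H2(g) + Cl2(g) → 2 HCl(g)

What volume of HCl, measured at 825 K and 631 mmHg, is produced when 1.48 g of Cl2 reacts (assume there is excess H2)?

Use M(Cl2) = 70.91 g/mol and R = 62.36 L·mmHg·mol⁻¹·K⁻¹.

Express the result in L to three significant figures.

3.40 L

n(Cl2) = 1.480 / 70.91 = 0.02087 mol
n(HCl) = (2/1) × 0.02087 = 0.04174 mol
V = nRT/P = 0.04174 × 62.36 × 825 / 631 = 3.403 L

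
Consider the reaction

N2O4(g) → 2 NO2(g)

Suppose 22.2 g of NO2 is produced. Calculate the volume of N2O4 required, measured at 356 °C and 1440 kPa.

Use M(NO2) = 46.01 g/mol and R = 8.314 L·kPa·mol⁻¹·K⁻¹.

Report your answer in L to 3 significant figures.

0.876 L

n(NO2) = 22.20 / 46.01 = 0.4825 mol
n(N2O4) = (1/2) × 0.4825 = 0.2412 mol
V = nRT/P = 0.2412 × 8.314 × 629.15 / 1440 = 0.8762 L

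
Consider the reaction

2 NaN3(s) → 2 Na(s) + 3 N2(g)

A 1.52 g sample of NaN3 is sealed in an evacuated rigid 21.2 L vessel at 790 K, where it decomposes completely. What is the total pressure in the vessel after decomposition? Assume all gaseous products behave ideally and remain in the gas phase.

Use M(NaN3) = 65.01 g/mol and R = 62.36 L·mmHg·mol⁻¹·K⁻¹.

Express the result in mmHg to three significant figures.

81.5 mmHg

n(NaN3) = 1.52 / 65.01 = 0.02338 mol
n(gas produced) = (3/2) × 0.02338 = 0.03507 mol
P = nRT/V = 0.03507 × 62.36 × 790 / 21.2 = 81.50 mmHg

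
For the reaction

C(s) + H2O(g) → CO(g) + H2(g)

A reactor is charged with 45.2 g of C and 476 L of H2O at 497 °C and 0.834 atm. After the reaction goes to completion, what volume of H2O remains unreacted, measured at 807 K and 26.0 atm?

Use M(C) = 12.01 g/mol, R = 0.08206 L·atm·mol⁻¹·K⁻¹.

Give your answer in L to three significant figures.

n(C) = 45.2 / 12.01 = 3.764 mol
n(H2O) = PV/RT = (0.834 × 476) / (0.08206 × 770.15) = 6.282 mol
For 3.764 mol C, stoichiometry requires (1/1) × 3.764 = 3.764 mol H2O; 6.282 mol is available, so C is limiting.
n(H2O) consumed = (1/1) × 3.764 = 3.764 mol; remaining = 6.282 − 3.764 = 2.518 mol
V(H2O) = nRT/P = 2.518 × 0.08206 × 807 / 26.0 = 6.413 L

6.41 L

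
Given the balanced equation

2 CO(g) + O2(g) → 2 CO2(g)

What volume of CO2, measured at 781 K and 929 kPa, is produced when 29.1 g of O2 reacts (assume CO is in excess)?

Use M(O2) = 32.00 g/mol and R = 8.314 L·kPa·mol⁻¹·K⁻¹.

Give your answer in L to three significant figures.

n(O2) = 29.10 / 32.00 = 0.9094 mol
n(CO2) = (2/1) × 0.9094 = 1.819 mol
V = nRT/P = 1.819 × 8.314 × 781 / 929 = 12.71 L

12.7 L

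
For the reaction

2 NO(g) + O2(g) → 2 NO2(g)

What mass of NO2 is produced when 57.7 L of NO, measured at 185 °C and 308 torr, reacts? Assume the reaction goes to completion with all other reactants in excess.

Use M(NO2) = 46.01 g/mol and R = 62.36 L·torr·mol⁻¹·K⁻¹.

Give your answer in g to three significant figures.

28.6 g

n(NO) = PV/RT = (308 × 57.7) / (62.36 × 458.15) = 0.6220 mol
n(NO2) = (2/2) × 0.6220 = 0.6220 mol
m(NO2) = 0.6220 × 46.01 = 28.62 g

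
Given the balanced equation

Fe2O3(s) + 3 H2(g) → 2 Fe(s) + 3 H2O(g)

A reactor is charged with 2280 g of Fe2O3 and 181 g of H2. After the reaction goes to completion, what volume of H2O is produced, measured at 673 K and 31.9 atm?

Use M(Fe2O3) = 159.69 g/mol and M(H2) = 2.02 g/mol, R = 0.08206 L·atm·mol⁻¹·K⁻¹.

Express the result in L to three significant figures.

n(Fe2O3) = 2280 / 159.69 = 14.28 mol
n(H2) = 181 / 2.02 = 89.60 mol
For 14.28 mol Fe2O3, stoichiometry requires (3/1) × 14.28 = 42.84 mol H2; 89.60 mol is available, so Fe2O3 is limiting.
n(H2O) = (3/1) × 14.28 = 42.84 mol
V(H2O) = nRT/P = 42.84 × 0.08206 × 673 / 31.9 = 74.17 L

74.2 L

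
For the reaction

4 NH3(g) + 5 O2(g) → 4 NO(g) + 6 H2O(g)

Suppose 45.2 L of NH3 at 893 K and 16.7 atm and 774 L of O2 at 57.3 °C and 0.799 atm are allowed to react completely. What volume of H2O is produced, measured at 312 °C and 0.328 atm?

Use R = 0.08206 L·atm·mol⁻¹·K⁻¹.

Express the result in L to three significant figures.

2260 L

n(NH3) = PV/RT = (16.7 × 45.2) / (0.08206 × 893) = 10.30 mol
n(O2) = PV/RT = (0.799 × 774) / (0.08206 × 330.45) = 22.81 mol
For 10.30 mol NH3, stoichiometry requires (5/4) × 10.30 = 12.88 mol O2; 22.81 mol is available, so NH3 is limiting.
n(H2O) = (6/4) × 10.30 = 15.45 mol
V(H2O) = nRT/P = 15.45 × 0.08206 × 585.15 / 0.328 = 2262 L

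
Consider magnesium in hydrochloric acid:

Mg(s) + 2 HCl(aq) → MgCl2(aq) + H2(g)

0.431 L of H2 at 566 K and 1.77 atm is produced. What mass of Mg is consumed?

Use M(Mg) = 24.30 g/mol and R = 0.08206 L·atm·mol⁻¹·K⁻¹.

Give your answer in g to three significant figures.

n(H2) = PV/RT = (1.77 × 0.431) / (0.08206 × 566) = 0.01642 mol
n(Mg) = (1/1) × 0.01642 = 0.01642 mol
m(Mg) = 0.01642 × 24.30 = 0.3990 g

0.399 g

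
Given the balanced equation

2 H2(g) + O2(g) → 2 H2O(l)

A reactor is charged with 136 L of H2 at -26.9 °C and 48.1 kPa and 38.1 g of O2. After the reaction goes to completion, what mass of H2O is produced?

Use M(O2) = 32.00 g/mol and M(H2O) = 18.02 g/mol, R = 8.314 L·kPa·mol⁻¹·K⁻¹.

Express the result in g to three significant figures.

42.9 g

n(H2) = PV/RT = (48.1 × 136) / (8.314 × 246.25) = 3.195 mol
n(O2) = 38.1 / 32.00 = 1.191 mol
For 3.195 mol H2, stoichiometry requires (1/2) × 3.195 = 1.597 mol O2; 1.191 mol is available, so O2 is limiting.
n(H2O) = (2/1) × 1.191 = 2.382 mol
m(H2O) = 2.382 × 18.02 = 42.92 g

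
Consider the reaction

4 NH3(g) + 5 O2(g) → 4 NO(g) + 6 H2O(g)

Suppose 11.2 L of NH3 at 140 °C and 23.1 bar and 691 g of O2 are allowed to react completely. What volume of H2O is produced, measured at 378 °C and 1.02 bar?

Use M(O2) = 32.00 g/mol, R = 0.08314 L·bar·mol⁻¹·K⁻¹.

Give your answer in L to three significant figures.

n(NH3) = PV/RT = (23.1 × 11.2) / (0.08314 × 413.15) = 7.532 mol
n(O2) = 691 / 32.00 = 21.59 mol
For 7.532 mol NH3, stoichiometry requires (5/4) × 7.532 = 9.415 mol O2; 21.59 mol is available, so NH3 is limiting.
n(H2O) = (6/4) × 7.532 = 11.30 mol
V(H2O) = nRT/P = 11.30 × 0.08314 × 651.15 / 1.02 = 599.7 L

600 L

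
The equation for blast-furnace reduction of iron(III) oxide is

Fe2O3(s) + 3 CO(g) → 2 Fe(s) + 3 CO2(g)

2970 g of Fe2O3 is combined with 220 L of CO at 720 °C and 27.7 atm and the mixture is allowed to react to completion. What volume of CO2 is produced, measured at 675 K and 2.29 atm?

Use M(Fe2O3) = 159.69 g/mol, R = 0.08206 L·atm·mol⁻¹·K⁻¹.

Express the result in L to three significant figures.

1350 L

n(Fe2O3) = 2970 / 159.69 = 18.60 mol
n(CO) = PV/RT = (27.7 × 220) / (0.08206 × 993.15) = 74.77 mol
For 18.60 mol Fe2O3, stoichiometry requires (3/1) × 18.60 = 55.80 mol CO; 74.77 mol is available, so Fe2O3 is limiting.
n(CO2) = (3/1) × 18.60 = 55.80 mol
V(CO2) = nRT/P = 55.80 × 0.08206 × 675 / 2.29 = 1350 L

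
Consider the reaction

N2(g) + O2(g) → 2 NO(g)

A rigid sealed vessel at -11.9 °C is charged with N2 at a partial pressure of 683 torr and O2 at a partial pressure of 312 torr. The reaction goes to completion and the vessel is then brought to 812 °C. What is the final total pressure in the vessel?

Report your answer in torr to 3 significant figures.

Because the vessel is rigid and T is held at -11.9 °C, work the stoichiometry in partial pressures (P_i = n_iRT/V).
P(O2) required for 683 torr of N2 = (1/1) × 683 = 683.0 torr; available 312 torr, so O2 is limiting.
P(N2) remaining = 683 − (1/1) × 312 = 371.0 torr
P(gaseous products) = (2)/1 × 312 = 624.0 torr
P_total at -11.9 °C = 371.0 + 624.0 = 995.0 torr
Scaling to 812 °C: P = 995.0 × 1085.15/261.25 = 4133 torr

4130 torr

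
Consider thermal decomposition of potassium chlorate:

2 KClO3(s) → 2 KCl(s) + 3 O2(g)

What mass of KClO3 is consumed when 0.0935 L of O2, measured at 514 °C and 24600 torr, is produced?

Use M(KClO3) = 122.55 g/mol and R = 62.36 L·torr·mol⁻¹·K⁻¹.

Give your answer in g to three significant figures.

3.83 g

n(O2) = PV/RT = (24600 × 0.0935) / (62.36 × 787.15) = 0.04686 mol
n(KClO3) = (2/3) × 0.04686 = 0.03124 mol
m(KClO3) = 0.03124 × 122.55 = 3.828 g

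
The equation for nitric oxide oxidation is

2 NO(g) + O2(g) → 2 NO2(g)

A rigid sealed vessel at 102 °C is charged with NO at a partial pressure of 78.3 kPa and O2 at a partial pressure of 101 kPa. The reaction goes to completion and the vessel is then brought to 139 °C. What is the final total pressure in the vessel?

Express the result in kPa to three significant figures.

154 kPa

Because the vessel is rigid and T is held at 102 °C, work the stoichiometry in partial pressures (P_i = n_iRT/V).
P(O2) required for 78.3 kPa of NO = (1/2) × 78.3 = 39.15 kPa; available 101 kPa, so NO is limiting.
P(O2) remaining = 101 − (1/2) × 78.3 = 61.85 kPa
P(gaseous products) = (2)/2 × 78.3 = 78.30 kPa
P_total at 102 °C = 61.85 + 78.30 = 140.2 kPa
Scaling to 139 °C: P = 140.2 × 412.15/375.15 = 154.0 kPa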